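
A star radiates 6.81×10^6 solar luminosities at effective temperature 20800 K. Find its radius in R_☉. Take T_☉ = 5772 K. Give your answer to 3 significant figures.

201 R_☉

R/R_☉ = √(L/L_☉) / (T/T_☉)² = √(6.81×10^6) / (3.604)²
       = 2610 / 12.99 = 201.0.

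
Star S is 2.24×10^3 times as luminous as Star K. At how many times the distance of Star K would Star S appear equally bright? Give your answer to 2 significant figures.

47

Equal flux requires L_S/d_S² = L_K/d_K², so d_S/d_K = √(L_S/L_K)
= √(2.24×10^3) = 47.33.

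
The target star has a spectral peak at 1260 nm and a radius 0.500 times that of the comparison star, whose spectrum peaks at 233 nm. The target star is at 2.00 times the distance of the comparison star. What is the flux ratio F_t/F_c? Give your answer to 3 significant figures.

7.31×10^-5

Wien's law: T_t/T_c = λ_c/λ_t = 233/1260 = 0.1849.
L_t/L_c = (R_t/R_c)²(T_t/T_c)⁴ = (0.500)²(0.1849)⁴ = 2.923×10^-4.
F_t/F_c = (L_t/L_c)/(d_t/d_c)² = 2.923×10^-4/(2.00)² = 7.308×10^-5.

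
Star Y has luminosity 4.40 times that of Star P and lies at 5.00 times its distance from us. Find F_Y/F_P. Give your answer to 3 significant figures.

0.176

F = L/(4πd²), so F_Y/F_P = (L_Y/L_P) / (d_Y/d_P)²
= 4.40 / (5.00)² = 4.40 / 25.00 = 0.1760.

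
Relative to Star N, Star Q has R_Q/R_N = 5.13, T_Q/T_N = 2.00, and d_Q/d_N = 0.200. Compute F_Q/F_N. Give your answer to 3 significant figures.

L_Q/L_N = (R_Q/R_N)²(T_Q/T_N)⁴ = (5.13)² × (2.00)⁴ = 421.1.
F_Q/F_N = (L_Q/L_N)/(d_Q/d_N)² = 421.1 / (0.200)² = 1.053×10^4.

1.05×10^4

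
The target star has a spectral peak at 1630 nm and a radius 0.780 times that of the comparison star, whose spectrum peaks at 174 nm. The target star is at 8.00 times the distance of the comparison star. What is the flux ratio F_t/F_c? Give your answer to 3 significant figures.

Wien's law: T_t/T_c = λ_c/λ_t = 174/1630 = 0.1067.
L_t/L_c = (R_t/R_c)²(T_t/T_c)⁴ = (0.780)²(0.1067)⁴ = 7.900×10^-5.
F_t/F_c = (L_t/L_c)/(d_t/d_c)² = 7.900×10^-5/(8.00)² = 1.234×10^-6.

1.23×10^-6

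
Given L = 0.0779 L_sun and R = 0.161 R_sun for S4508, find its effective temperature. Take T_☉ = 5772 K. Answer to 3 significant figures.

T/T_☉ = (L/L_☉)^(1/4) / (R/R_☉)^(1/2)
T = 5772 × (0.0779)^(1/4) / √(0.161) = 5772 × 0.5283 / 0.4012 = 7600 K.

7.60×10^3 K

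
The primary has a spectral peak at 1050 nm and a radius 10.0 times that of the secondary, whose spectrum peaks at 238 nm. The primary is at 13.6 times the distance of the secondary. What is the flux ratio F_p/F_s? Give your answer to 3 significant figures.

0.00143

Wien's law: T_p/T_s = λ_s/λ_p = 238/1050 = 0.2267.
L_p/L_s = (R_p/R_s)²(T_p/T_s)⁴ = (10.0)²(0.2267)⁴ = 0.2640.
F_p/F_s = (L_p/L_s)/(d_p/d_s)² = 0.2640/(13.6)² = 0.001427.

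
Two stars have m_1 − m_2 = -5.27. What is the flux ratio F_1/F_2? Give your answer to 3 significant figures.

128

F_1/F_2 = 10^(−(m_1 − m_2)/2.5) = 10^(5.27/2.5) = 10^2.108 = 128.2.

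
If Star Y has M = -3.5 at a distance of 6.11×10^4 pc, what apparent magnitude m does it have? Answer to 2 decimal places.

m = M + 5 log₁₀(d/10 pc) = -3.5 + 5 log₁₀(6.11×10^4/10)
  = -3.5 + 5 × 3.786 = -3.5 + 18.93 = 15.43.

15.43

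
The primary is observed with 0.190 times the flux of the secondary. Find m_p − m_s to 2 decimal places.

m_p − m_s = −2.5 log₁₀(F_p/F_s) = −2.5 log₁₀(0.190) = −2.5 × (-0.721) = 1.803.

1.80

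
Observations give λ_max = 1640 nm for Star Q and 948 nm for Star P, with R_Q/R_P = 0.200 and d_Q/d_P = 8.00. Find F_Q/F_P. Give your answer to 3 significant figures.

6.98×10^-5

Wien's law: T_Q/T_P = λ_P/λ_Q = 948/1640 = 0.5780.
L_Q/L_P = (R_Q/R_P)²(T_Q/T_P)⁴ = (0.200)²(0.5780)⁴ = 0.004466.
F_Q/F_P = (L_Q/L_P)/(d_Q/d_P)² = 0.004466/(8.00)² = 6.978×10^-5.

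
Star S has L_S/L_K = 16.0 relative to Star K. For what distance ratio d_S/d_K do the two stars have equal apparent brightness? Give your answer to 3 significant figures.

4.00

Equal flux requires L_S/d_S² = L_K/d_K², so d_S/d_K = √(L_S/L_K)
= √(16.0) = 4.000.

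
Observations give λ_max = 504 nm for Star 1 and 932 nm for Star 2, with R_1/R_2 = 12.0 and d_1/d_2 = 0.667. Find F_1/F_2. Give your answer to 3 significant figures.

3.78×10^3

Wien's law: T_1/T_2 = λ_2/λ_1 = 932/504 = 1.849.
L_1/L_2 = (R_1/R_2)²(T_1/T_2)⁴ = (12.0)²(1.849)⁴ = 1684.
F_1/F_2 = (L_1/L_2)/(d_1/d_2)² = 1684/(0.667)² = 3785.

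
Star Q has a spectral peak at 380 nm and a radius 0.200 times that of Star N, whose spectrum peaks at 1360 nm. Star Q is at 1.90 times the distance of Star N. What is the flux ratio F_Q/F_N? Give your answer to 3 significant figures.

1.82

Wien's law: T_Q/T_N = λ_N/λ_Q = 1360/380 = 3.579.
L_Q/L_N = (R_Q/R_N)²(T_Q/T_N)⁴ = (0.200)²(3.579)⁴ = 6.563.
F_Q/F_N = (L_Q/L_N)/(d_Q/d_N)² = 6.563/(1.90)² = 1.818.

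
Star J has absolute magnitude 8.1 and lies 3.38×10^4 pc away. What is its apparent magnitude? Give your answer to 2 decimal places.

25.74

m = M + 5 log₁₀(d/10 pc) = 8.1 + 5 log₁₀(3.38×10^4/10)
  = 8.1 + 5 × 3.529 = 8.1 + 17.64 = 25.74.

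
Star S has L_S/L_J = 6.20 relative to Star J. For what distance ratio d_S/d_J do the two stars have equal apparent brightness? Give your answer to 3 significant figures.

2.49

Equal flux requires L_S/d_S² = L_J/d_J², so d_S/d_J = √(L_S/L_J)
= √(6.20) = 2.490.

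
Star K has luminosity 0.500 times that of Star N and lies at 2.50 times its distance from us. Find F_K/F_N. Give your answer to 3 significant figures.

0.0800

F = L/(4πd²), so F_K/F_N = (L_K/L_N) / (d_K/d_N)²
= 0.500 / (2.50)² = 0.500 / 6.250 = 0.08000.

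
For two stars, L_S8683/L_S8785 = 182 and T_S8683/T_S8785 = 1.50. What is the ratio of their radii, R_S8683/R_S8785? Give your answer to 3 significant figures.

L ∝ R²T⁴ gives R ∝ √L / T², so
R_S8683/R_S8785 = √(182) / (1.50)² = 13.49 / 2.250 = 5.996.

6.00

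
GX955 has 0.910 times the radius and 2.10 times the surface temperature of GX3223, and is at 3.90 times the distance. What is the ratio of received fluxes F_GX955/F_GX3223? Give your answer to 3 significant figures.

1.06

L_GX955/L_GX3223 = (R_GX955/R_GX3223)²(T_GX955/T_GX3223)⁴ = (0.910)² × (2.10)⁴ = 16.10.
F_GX955/F_GX3223 = (L_GX955/L_GX3223)/(d_GX955/d_GX3223)² = 16.10 / (3.90)² = 1.059.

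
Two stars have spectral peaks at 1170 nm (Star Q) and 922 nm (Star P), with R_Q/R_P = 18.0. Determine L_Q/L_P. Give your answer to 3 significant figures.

Wien's law gives T ∝ 1/λ_max, so T_Q/T_P = λ_P/λ_Q = 922/1170 = 0.7880.
Then L ∝ R²T⁴ gives L_Q/L_P = (18.0)² × (0.7880)⁴ = 324.0 × 0.3856 = 124.9.

125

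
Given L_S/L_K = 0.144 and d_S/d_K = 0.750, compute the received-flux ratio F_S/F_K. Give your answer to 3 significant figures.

F = L/(4πd²), so F_S/F_K = (L_S/L_K) / (d_S/d_K)²
= 0.144 / (0.750)² = 0.144 / 0.5625 = 0.2560.

0.256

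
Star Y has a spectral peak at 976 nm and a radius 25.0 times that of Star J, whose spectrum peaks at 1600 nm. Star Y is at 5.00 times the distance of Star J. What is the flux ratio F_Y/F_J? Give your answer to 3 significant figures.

181

Wien's law: T_Y/T_J = λ_J/λ_Y = 1600/976 = 1.639.
L_Y/L_J = (R_Y/R_J)²(T_Y/T_J)⁴ = (25.0)²(1.639)⁴ = 4514.
F_Y/F_J = (L_Y/L_J)/(d_Y/d_J)² = 4514/(5.00)² = 180.6.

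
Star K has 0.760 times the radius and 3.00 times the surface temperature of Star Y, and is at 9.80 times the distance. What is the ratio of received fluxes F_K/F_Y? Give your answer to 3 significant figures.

L_K/L_Y = (R_K/R_Y)²(T_K/T_Y)⁴ = (0.760)² × (3.00)⁴ = 46.79.
F_K/F_Y = (L_K/L_Y)/(d_K/d_Y)² = 46.79 / (9.80)² = 0.4871.

0.487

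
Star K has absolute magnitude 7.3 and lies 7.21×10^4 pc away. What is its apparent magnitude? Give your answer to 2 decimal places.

26.59

m = M + 5 log₁₀(d/10 pc) = 7.3 + 5 log₁₀(7.21×10^4/10)
  = 7.3 + 5 × 3.858 = 7.3 + 19.29 = 26.59.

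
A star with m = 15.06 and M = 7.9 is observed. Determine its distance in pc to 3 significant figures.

m − M = 5 log₁₀(d/10 pc)
15.06 − (7.9) = 7.16 = 5 log₁₀(d/10)
d = 10 × 10^(7.16/5) = 10 × 10^1.432 = 270.4 pc.

270 pc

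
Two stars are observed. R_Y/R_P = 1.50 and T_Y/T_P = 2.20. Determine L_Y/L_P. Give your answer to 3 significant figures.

From the Stefan–Boltzmann law, L ∝ R²T⁴, so
L_Y/L_P = (R_Y/R_P)² (T_Y/T_P)⁴ = (1.50)² × (2.20)⁴ = 2.250 × 23.43 = 52.71.

52.7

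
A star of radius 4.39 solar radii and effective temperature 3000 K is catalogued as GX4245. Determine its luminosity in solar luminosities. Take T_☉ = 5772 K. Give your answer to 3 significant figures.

1.41 solar luminosities

L/L_☉ = (R/R_☉)² (T/T_☉)⁴ = (4.39)² × (3000/5772)⁴
       = 19.27 × (0.5198)⁴ = 19.27 × 0.07298 = 1.406.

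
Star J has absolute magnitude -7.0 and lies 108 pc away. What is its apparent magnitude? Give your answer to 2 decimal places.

-1.83

m = M + 5 log₁₀(d/10 pc) = -7.0 + 5 log₁₀(108/10)
  = -7.0 + 5 × 1.033 = -7.0 + 5.17 = -1.83.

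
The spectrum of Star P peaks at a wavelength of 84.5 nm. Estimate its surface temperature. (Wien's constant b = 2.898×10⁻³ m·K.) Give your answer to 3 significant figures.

3.43×10^4 K

T = b/λ_max = 2.898×10⁻³ / (84.5×10⁻⁹) = 3.430×10^4 K.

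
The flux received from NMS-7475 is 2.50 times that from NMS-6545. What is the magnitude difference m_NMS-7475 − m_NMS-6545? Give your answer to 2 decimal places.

-0.99

m_NMS-7475 − m_NMS-6545 = −2.5 log₁₀(F_NMS-7475/F_NMS-6545) = −2.5 log₁₀(2.50) = −2.5 × (0.398) = -0.995.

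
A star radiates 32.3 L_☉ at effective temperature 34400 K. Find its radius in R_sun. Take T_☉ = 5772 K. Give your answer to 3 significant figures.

R/R_☉ = √(L/L_☉) / (T/T_☉)² = √(32.3) / (5.960)²
       = 5.683 / 35.52 = 0.1600.

0.160 R_sun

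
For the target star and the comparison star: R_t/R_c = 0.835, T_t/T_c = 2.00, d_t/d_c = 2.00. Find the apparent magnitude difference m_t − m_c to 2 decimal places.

L_t/L_c = (0.835)²(2.00)⁴ = 11.16.
F_t/F_c = (L_t/L_c)/(d_t/d_c)² = 11.16/4.000 = 2.789.
m_t − m_c = −2.5 log₁₀(2.789) = -1.11.

-1.11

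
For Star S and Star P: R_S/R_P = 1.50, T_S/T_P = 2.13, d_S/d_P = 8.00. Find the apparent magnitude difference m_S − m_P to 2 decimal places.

0.35

L_S/L_P = (1.50)²(2.13)⁴ = 46.31.
F_S/F_P = (L_S/L_P)/(d_S/d_P)² = 46.31/64.00 = 0.7236.
m_S − m_P = −2.5 log₁₀(0.7236) = 0.35.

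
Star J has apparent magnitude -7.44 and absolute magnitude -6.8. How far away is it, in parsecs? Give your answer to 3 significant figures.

m − M = 5 log₁₀(d/10 pc)
-7.44 − (-6.8) = -0.64 = 5 log₁₀(d/10)
d = 10 × 10^(-0.64/5) = 10 × 10^-0.128 = 7.447 pc.

7.45 pc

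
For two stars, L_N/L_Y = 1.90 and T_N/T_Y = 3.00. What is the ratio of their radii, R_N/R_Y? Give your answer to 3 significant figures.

L ∝ R²T⁴ gives R ∝ √L / T², so
R_N/R_Y = √(1.90) / (3.00)² = 1.378 / 9.000 = 0.1532.

0.153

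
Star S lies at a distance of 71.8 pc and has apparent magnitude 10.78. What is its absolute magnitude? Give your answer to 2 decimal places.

6.50

M = m − 5 log₁₀(d/10 pc) = 10.78 − 5 log₁₀(71.8/10)
  = 10.78 − 5 × 0.856 = 10.78 − 4.28 = 6.50.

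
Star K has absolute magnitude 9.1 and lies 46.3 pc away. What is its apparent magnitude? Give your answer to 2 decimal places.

12.43

m = M + 5 log₁₀(d/10 pc) = 9.1 + 5 log₁₀(46.3/10)
  = 9.1 + 5 × 0.666 = 9.1 + 3.33 = 12.43.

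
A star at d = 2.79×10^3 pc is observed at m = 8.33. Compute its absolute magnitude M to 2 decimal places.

M = m − 5 log₁₀(d/10 pc) = 8.33 − 5 log₁₀(2.79×10^3/10)
  = 8.33 − 5 × 2.446 = 8.33 − 12.23 = -3.90.

-3.90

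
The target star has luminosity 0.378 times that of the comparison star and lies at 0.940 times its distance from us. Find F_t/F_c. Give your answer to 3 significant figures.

F = L/(4πd²), so F_t/F_c = (L_t/L_c) / (d_t/d_c)²
= 0.378 / (0.940)² = 0.378 / 0.8836 = 0.4278.

0.428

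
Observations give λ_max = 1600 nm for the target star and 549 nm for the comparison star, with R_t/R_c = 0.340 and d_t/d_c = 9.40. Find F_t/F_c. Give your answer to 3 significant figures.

Wien's law: T_t/T_c = λ_c/λ_t = 549/1600 = 0.3431.
L_t/L_c = (R_t/R_c)²(T_t/T_c)⁴ = (0.340)²(0.3431)⁴ = 0.001602.
F_t/F_c = (L_t/L_c)/(d_t/d_c)² = 0.001602/(9.40)² = 1.813×10^-5.

1.81×10^-5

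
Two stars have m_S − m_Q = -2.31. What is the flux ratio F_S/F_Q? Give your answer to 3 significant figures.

F_S/F_Q = 10^(−(m_S − m_Q)/2.5) = 10^(2.31/2.5) = 10^0.924 = 8.395.

8.39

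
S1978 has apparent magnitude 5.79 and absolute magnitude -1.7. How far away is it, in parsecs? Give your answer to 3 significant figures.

m − M = 5 log₁₀(d/10 pc)
5.79 − (-1.7) = 7.49 = 5 log₁₀(d/10)
d = 10 × 10^(7.49/5) = 10 × 10^1.498 = 314.8 pc.

315 pc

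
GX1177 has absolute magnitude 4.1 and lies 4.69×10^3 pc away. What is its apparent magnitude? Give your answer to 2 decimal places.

m = M + 5 log₁₀(d/10 pc) = 4.1 + 5 log₁₀(4.69×10^3/10)
  = 4.1 + 5 × 2.671 = 4.1 + 13.36 = 17.46.

17.46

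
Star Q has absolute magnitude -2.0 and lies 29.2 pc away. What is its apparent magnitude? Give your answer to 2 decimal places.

m = M + 5 log₁₀(d/10 pc) = -2.0 + 5 log₁₀(29.2/10)
  = -2.0 + 5 × 0.465 = -2.0 + 2.33 = 0.33.

0.33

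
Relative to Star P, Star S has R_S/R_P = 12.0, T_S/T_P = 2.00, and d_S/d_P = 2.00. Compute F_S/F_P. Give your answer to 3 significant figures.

L_S/L_P = (R_S/R_P)²(T_S/T_P)⁴ = (12.0)² × (2.00)⁴ = 2304.
F_S/F_P = (L_S/L_P)/(d_S/d_P)² = 2304 / (2.00)² = 576.0.

576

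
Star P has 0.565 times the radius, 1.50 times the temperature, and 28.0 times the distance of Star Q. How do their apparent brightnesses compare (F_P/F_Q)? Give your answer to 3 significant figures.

L_P/L_Q = (R_P/R_Q)²(T_P/T_Q)⁴ = (0.565)² × (1.50)⁴ = 1.616.
F_P/F_Q = (L_P/L_Q)/(d_P/d_Q)² = 1.616 / (28.0)² = 0.002061.

0.00206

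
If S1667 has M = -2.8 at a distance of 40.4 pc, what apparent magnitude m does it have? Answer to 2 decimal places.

0.23

m = M + 5 log₁₀(d/10 pc) = -2.8 + 5 log₁₀(40.4/10)
  = -2.8 + 5 × 0.606 = -2.8 + 3.03 = 0.23.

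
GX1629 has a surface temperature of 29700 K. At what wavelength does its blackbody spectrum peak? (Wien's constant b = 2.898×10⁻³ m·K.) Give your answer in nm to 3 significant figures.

97.6 nm

λ_max = b/T = 2.898×10⁻³ / 29700 = 9.76×10^-8 m = 97.58 nm.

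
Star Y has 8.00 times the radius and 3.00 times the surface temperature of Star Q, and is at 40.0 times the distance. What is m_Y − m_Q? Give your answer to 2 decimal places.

-1.28

L_Y/L_Q = (8.00)²(3.00)⁴ = 5184.
F_Y/F_Q = (L_Y/L_Q)/(d_Y/d_Q)² = 5184/1600 = 3.240.
m_Y − m_Q = −2.5 log₁₀(3.240) = -1.28.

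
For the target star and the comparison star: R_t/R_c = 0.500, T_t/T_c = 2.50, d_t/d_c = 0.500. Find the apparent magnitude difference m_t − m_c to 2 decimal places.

L_t/L_c = (0.500)²(2.50)⁴ = 9.766.
F_t/F_c = (L_t/L_c)/(d_t/d_c)² = 9.766/0.2500 = 39.06.
m_t − m_c = −2.5 log₁₀(39.06) = -3.98.

-3.98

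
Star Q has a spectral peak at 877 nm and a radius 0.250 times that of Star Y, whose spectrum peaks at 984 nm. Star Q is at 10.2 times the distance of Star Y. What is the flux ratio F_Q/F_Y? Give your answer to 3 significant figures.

Wien's law: T_Q/T_Y = λ_Y/λ_Q = 984/877 = 1.122.
L_Q/L_Y = (R_Q/R_Y)²(T_Q/T_Y)⁴ = (0.250)²(1.122)⁴ = 0.09905.
F_Q/F_Y = (L_Q/L_Y)/(d_Q/d_Y)² = 0.09905/(10.2)² = 9.521×10^-4.

9.52×10^-4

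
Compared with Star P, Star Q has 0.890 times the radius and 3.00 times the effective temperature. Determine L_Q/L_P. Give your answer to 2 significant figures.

64

From the Stefan–Boltzmann law, L ∝ R²T⁴, so
L_Q/L_P = (R_Q/R_P)² (T_Q/T_P)⁴ = (0.890)² × (3.00)⁴ = 0.7921 × 81.00 = 64.16.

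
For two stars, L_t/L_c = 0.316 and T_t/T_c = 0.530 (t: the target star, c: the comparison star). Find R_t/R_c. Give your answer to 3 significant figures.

2.00

L ∝ R²T⁴ gives R ∝ √L / T², so
R_t/R_c = √(0.316) / (0.530)² = 0.5621 / 0.2809 = 2.001.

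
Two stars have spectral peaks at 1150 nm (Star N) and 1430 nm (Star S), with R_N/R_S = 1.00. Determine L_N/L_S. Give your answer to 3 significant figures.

2.39

Wien's law gives T ∝ 1/λ_max, so T_N/T_S = λ_S/λ_N = 1430/1150 = 1.243.
Then L ∝ R²T⁴ gives L_N/L_S = (1.00)² × (1.243)⁴ = 1.000 × 2.391 = 2.391.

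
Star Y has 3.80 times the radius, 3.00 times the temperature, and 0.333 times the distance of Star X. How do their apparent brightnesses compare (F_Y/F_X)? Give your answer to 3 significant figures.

1.05×10^4

L_Y/L_X = (R_Y/R_X)²(T_Y/T_X)⁴ = (3.80)² × (3.00)⁴ = 1170.
F_Y/F_X = (L_Y/L_X)/(d_Y/d_X)² = 1170 / (0.333)² = 1.055×10^4.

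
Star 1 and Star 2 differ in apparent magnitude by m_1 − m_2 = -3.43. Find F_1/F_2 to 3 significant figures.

23.6

F_1/F_2 = 10^(−(m_1 − m_2)/2.5) = 10^(3.43/2.5) = 10^1.372 = 23.55.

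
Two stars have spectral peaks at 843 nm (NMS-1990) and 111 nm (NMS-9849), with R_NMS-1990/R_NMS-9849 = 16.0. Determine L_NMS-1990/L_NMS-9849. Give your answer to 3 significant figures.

Wien's law gives T ∝ 1/λ_max, so T_NMS-1990/T_NMS-9849 = λ_NMS-9849/λ_NMS-1990 = 111/843 = 0.1317.
Then L ∝ R²T⁴ gives L_NMS-1990/L_NMS-9849 = (16.0)² × (0.1317)⁴ = 256.0 × 3.006×10^-4 = 0.07695.

0.0770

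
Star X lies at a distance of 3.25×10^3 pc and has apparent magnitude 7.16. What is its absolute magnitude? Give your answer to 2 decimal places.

M = m − 5 log₁₀(d/10 pc) = 7.16 − 5 log₁₀(3.25×10^3/10)
  = 7.16 − 5 × 2.512 = 7.16 − 12.56 = -5.40.

-5.40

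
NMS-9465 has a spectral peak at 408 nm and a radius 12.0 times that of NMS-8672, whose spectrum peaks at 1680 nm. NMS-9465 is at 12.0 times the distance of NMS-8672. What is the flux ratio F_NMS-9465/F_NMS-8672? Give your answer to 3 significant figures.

Wien's law: T_NMS-9465/T_NMS-8672 = λ_NMS-8672/λ_NMS-9465 = 1680/408 = 4.118.
L_NMS-9465/L_NMS-8672 = (R_NMS-9465/R_NMS-8672)²(T_NMS-9465/T_NMS-8672)⁴ = (12.0)²(4.118)⁴ = 4.140×10^4.
F_NMS-9465/F_NMS-8672 = (L_NMS-9465/L_NMS-8672)/(d_NMS-9465/d_NMS-8672)² = 4.140×10^4/(12.0)² = 287.5.

287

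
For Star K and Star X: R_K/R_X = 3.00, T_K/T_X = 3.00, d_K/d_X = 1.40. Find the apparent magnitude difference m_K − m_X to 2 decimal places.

-6.43

L_K/L_X = (3.00)²(3.00)⁴ = 729.0.
F_K/F_X = (L_K/L_X)/(d_K/d_X)² = 729.0/1.960 = 371.9.
m_K − m_X = −2.5 log₁₀(371.9) = -6.43.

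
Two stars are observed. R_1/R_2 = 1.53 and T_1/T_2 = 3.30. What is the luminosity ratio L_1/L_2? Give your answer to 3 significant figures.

278

From the Stefan–Boltzmann law, L ∝ R²T⁴, so
L_1/L_2 = (R_1/R_2)² (T_1/T_2)⁴ = (1.53)² × (3.30)⁴ = 2.341 × 118.6 = 277.6.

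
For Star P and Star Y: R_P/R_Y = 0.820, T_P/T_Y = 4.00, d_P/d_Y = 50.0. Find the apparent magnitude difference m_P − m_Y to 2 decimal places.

2.91

L_P/L_Y = (0.820)²(4.00)⁴ = 172.1.
F_P/F_Y = (L_P/L_Y)/(d_P/d_Y)² = 172.1/2500 = 0.06885.
m_P − m_Y = −2.5 log₁₀(0.06885) = 2.91.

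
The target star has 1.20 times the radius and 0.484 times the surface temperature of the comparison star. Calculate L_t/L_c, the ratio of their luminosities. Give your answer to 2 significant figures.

From the Stefan–Boltzmann law, L ∝ R²T⁴, so
L_t/L_c = (R_t/R_c)² (T_t/T_c)⁴ = (1.20)² × (0.484)⁴ = 1.440 × 0.05488 = 0.07902.

0.079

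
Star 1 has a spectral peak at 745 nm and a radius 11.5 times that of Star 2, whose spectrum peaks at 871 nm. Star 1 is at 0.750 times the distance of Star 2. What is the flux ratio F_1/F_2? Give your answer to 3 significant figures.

439

Wien's law: T_1/T_2 = λ_2/λ_1 = 871/745 = 1.169.
L_1/L_2 = (R_1/R_2)²(T_1/T_2)⁴ = (11.5)²(1.169)⁴ = 247.1.
F_1/F_2 = (L_1/L_2)/(d_1/d_2)² = 247.1/(0.750)² = 439.3.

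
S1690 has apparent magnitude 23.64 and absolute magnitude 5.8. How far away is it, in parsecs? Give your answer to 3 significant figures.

3.70×10^4 pc

m − M = 5 log₁₀(d/10 pc)
23.64 − (5.8) = 17.84 = 5 log₁₀(d/10)
d = 10 × 10^(17.84/5) = 10 × 10^3.568 = 3.698×10^4 pc.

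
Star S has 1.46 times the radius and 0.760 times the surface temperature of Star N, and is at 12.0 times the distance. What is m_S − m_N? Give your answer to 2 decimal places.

5.77

L_S/L_N = (1.46)²(0.760)⁴ = 0.7111.
F_S/F_N = (L_S/L_N)/(d_S/d_N)² = 0.7111/144.0 = 0.004939.
m_S − m_N = −2.5 log₁₀(0.004939) = 5.77.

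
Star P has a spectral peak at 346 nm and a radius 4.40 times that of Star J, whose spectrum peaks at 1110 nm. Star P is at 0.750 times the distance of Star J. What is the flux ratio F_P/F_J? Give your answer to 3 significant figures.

3.65×10^3

Wien's law: T_P/T_J = λ_J/λ_P = 1110/346 = 3.208.
L_P/L_J = (R_P/R_J)²(T_P/T_J)⁴ = (4.40)²(3.208)⁴ = 2051.
F_P/F_J = (L_P/L_J)/(d_P/d_J)² = 2051/(0.750)² = 3646.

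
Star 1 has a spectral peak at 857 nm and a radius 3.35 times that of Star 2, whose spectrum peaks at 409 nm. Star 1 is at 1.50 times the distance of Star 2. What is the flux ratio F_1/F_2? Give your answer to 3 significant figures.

0.259

Wien's law: T_1/T_2 = λ_2/λ_1 = 409/857 = 0.4772.
L_1/L_2 = (R_1/R_2)²(T_1/T_2)⁴ = (3.35)²(0.4772)⁴ = 0.5822.
F_1/F_2 = (L_1/L_2)/(d_1/d_2)² = 0.5822/(1.50)² = 0.2587.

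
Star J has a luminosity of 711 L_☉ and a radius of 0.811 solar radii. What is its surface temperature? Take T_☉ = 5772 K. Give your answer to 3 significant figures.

T/T_☉ = (L/L_☉)^(1/4) / (R/R_☉)^(1/2)
T = 5772 × (711)^(1/4) / √(0.811) = 5772 × 5.164 / 0.9006 = 3.310×10^4 K.

3.31×10^4 K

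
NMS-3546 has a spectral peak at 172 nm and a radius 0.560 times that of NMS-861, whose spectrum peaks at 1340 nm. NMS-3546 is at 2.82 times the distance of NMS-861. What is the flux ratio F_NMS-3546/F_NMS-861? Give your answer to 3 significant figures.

Wien's law: T_NMS-3546/T_NMS-861 = λ_NMS-861/λ_NMS-3546 = 1340/172 = 7.791.
L_NMS-3546/L_NMS-861 = (R_NMS-3546/R_NMS-861)²(T_NMS-3546/T_NMS-861)⁴ = (0.560)²(7.791)⁴ = 1155.
F_NMS-3546/F_NMS-861 = (L_NMS-3546/L_NMS-861)/(d_NMS-3546/d_NMS-861)² = 1155/(2.82)² = 145.3.

145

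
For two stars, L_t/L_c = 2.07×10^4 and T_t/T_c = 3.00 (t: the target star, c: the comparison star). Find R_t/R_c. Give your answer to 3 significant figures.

L ∝ R²T⁴ gives R ∝ √L / T², so
R_t/R_c = √(2.07×10^4) / (3.00)² = 143.9 / 9.000 = 15.99.

16.0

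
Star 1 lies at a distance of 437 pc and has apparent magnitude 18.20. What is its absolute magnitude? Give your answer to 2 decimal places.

M = m − 5 log₁₀(d/10 pc) = 18.20 − 5 log₁₀(437/10)
  = 18.20 − 5 × 1.640 = 18.20 − 8.20 = 10.00.

10.00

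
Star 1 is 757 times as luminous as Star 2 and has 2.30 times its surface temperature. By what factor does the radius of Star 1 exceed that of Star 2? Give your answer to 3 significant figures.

L ∝ R²T⁴ gives R ∝ √L / T², so
R_1/R_2 = √(757) / (2.30)² = 27.51 / 5.290 = 5.201.

5.20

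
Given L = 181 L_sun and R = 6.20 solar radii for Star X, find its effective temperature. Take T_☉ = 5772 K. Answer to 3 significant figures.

T/T_☉ = (L/L_☉)^(1/4) / (R/R_☉)^(1/2)
T = 5772 × (181)^(1/4) / √(6.20) = 5772 × 3.668 / 2.490 = 8503 K.

8.50×10^3 K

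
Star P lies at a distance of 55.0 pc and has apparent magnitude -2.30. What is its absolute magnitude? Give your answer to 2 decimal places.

M = m − 5 log₁₀(d/10 pc) = -2.30 − 5 log₁₀(55.0/10)
  = -2.30 − 5 × 0.740 = -2.30 − 3.70 = -6.00.

-6.00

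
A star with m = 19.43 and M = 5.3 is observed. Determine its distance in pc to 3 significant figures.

m − M = 5 log₁₀(d/10 pc)
19.43 − (5.3) = 14.13 = 5 log₁₀(d/10)
d = 10 × 10^(14.13/5) = 10 × 10^2.826 = 6699 pc.

6.70×10^3 pc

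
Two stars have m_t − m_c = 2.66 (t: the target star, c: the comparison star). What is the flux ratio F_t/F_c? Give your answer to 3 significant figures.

F_t/F_c = 10^(−(m_t − m_c)/2.5) = 10^(-2.66/2.5) = 10^-1.064 = 0.08630.

0.0863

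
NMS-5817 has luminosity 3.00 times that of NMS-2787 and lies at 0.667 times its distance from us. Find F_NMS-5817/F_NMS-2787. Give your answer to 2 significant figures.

F = L/(4πd²), so F_NMS-5817/F_NMS-2787 = (L_NMS-5817/L_NMS-2787) / (d_NMS-5817/d_NMS-2787)²
= 3.00 / (0.667)² = 3.00 / 0.4449 = 6.743.

6.7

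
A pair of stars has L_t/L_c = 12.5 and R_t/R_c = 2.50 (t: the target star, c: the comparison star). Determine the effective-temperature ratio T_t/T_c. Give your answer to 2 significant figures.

L ∝ R²T⁴ gives T ∝ (L/R²)^(1/4), so
T_t/T_c = (12.5 / 2.50²)^(1/4) = (2.000)^(1/4) = 1.189.

1.2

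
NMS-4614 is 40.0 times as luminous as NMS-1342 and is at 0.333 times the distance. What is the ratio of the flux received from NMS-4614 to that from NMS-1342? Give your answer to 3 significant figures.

F = L/(4πd²), so F_NMS-4614/F_NMS-1342 = (L_NMS-4614/L_NMS-1342) / (d_NMS-4614/d_NMS-1342)²
= 40.0 / (0.333)² = 40.0 / 0.1109 = 360.7.

361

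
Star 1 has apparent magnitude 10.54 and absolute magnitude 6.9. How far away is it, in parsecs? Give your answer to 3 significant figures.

m − M = 5 log₁₀(d/10 pc)
10.54 − (6.9) = 3.64 = 5 log₁₀(d/10)
d = 10 × 10^(3.64/5) = 10 × 10^0.728 = 53.46 pc.

53.5 pc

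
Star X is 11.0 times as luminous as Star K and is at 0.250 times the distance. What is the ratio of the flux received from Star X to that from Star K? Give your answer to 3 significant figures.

176

F = L/(4πd²), so F_X/F_K = (L_X/L_K) / (d_X/d_K)²
= 11.0 / (0.250)² = 11.0 / 0.06250 = 176.0.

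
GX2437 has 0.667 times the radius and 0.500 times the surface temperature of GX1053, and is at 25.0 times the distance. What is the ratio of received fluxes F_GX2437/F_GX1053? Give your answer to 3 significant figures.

L_GX2437/L_GX1053 = (R_GX2437/R_GX1053)²(T_GX2437/T_GX1053)⁴ = (0.667)² × (0.500)⁴ = 0.02781.
F_GX2437/F_GX1053 = (L_GX2437/L_GX1053)/(d_GX2437/d_GX1053)² = 0.02781 / (25.0)² = 4.449×10^-5.

4.45×10^-5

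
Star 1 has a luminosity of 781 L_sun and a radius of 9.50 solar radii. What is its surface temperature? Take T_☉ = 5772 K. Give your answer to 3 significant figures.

T/T_☉ = (L/L_☉)^(1/4) / (R/R_☉)^(1/2)
T = 5772 × (781)^(1/4) / √(9.50) = 5772 × 5.286 / 3.082 = 9900 K.

9.90×10^3 K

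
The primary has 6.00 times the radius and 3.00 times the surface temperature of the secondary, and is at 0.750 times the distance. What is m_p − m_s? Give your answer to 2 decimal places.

-9.29

L_p/L_s = (6.00)²(3.00)⁴ = 2916.
F_p/F_s = (L_p/L_s)/(d_p/d_s)² = 2916/0.5625 = 5184.
m_p − m_s = −2.5 log₁₀(5184) = -9.29.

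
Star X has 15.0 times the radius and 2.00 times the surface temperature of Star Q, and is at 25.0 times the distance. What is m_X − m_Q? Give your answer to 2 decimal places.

-1.90

L_X/L_Q = (15.0)²(2.00)⁴ = 3600.
F_X/F_Q = (L_X/L_Q)/(d_X/d_Q)² = 3600/625.0 = 5.760.
m_X − m_Q = −2.5 log₁₀(5.760) = -1.90.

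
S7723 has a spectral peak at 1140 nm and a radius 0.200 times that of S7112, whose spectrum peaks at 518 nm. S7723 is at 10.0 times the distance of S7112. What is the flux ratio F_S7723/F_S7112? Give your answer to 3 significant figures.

1.71×10^-5

Wien's law: T_S7723/T_S7112 = λ_S7112/λ_S7723 = 518/1140 = 0.4544.
L_S7723/L_S7112 = (R_S7723/R_S7112)²(T_S7723/T_S7112)⁴ = (0.200)²(0.4544)⁴ = 0.001705.
F_S7723/F_S7112 = (L_S7723/L_S7112)/(d_S7723/d_S7112)² = 0.001705/(10.0)² = 1.705×10^-5.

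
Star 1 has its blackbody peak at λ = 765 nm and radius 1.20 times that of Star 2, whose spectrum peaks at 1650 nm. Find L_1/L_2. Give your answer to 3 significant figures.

31.2

Wien's law gives T ∝ 1/λ_max, so T_1/T_2 = λ_2/λ_1 = 1650/765 = 2.157.
Then L ∝ R²T⁴ gives L_1/L_2 = (1.20)² × (2.157)⁴ = 1.440 × 21.64 = 31.16.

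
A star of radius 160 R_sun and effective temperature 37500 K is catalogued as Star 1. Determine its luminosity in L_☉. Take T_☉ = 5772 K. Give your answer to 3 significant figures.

4.56×10^7 L_☉

L/L_☉ = (R/R_☉)² (T/T_☉)⁴ = (160)² × (37500/5772)⁴
       = 2.560×10^4 × (6.497)⁴ = 2.560×10^4 × 1782 = 4.561×10^7.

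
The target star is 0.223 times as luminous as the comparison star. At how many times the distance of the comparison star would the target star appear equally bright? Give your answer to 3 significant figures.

0.472

Equal flux requires L_t/d_t² = L_c/d_c², so d_t/d_c = √(L_t/L_c)
= √(0.223) = 0.4722.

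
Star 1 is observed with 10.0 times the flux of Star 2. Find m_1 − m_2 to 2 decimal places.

m_1 − m_2 = −2.5 log₁₀(F_1/F_2) = −2.5 log₁₀(10.0) = −2.5 × (1.000) = -2.500.

-2.50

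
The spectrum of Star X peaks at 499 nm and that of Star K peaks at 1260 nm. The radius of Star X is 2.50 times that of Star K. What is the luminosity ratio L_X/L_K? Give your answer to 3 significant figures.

Wien's law gives T ∝ 1/λ_max, so T_X/T_K = λ_K/λ_X = 1260/499 = 2.525.
Then L ∝ R²T⁴ gives L_X/L_K = (2.50)² × (2.525)⁴ = 6.250 × 40.65 = 254.1.

254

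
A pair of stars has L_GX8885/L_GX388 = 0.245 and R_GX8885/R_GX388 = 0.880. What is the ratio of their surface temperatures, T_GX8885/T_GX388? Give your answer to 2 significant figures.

L ∝ R²T⁴ gives T ∝ (L/R²)^(1/4), so
T_GX8885/T_GX388 = (0.245 / 0.880²)^(1/4) = (0.3164)^(1/4) = 0.7500.

0.75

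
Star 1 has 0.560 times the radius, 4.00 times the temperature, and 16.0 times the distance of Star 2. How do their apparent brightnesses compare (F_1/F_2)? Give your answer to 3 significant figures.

L_1/L_2 = (R_1/R_2)²(T_1/T_2)⁴ = (0.560)² × (4.00)⁴ = 80.28.
F_1/F_2 = (L_1/L_2)/(d_1/d_2)² = 80.28 / (16.0)² = 0.3136.

0.314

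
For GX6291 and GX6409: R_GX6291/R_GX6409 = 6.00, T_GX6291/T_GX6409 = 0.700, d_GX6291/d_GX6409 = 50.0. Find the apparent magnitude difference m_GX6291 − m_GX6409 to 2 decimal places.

6.15

L_GX6291/L_GX6409 = (6.00)²(0.700)⁴ = 8.644.
F_GX6291/F_GX6409 = (L_GX6291/L_GX6409)/(d_GX6291/d_GX6409)² = 8.644/2500 = 0.003457.
m_GX6291 − m_GX6409 = −2.5 log₁₀(0.003457) = 6.15.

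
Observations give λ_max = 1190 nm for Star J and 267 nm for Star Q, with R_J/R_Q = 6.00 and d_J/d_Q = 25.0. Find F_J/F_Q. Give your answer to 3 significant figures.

1.46×10^-4

Wien's law: T_J/T_Q = λ_Q/λ_J = 267/1190 = 0.2244.
L_J/L_Q = (R_J/R_Q)²(T_J/T_Q)⁴ = (6.00)²(0.2244)⁴ = 0.09123.
F_J/F_Q = (L_J/L_Q)/(d_J/d_Q)² = 0.09123/(25.0)² = 1.460×10^-4.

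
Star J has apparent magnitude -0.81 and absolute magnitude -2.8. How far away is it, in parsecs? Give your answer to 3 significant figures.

25.0 pc

m − M = 5 log₁₀(d/10 pc)
-0.81 − (-2.8) = 1.99 = 5 log₁₀(d/10)
d = 10 × 10^(1.99/5) = 10 × 10^0.398 = 25.00 pc.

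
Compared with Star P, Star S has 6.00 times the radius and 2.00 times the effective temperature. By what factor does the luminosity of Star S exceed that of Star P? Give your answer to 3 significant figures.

576

From the Stefan–Boltzmann law, L ∝ R²T⁴, so
L_S/L_P = (R_S/R_P)² (T_S/T_P)⁴ = (6.00)² × (2.00)⁴ = 36.00 × 16.00 = 576.0.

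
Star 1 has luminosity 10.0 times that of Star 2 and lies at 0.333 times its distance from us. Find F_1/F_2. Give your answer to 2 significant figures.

90

F = L/(4πd²), so F_1/F_2 = (L_1/L_2) / (d_1/d_2)²
= 10.0 / (0.333)² = 10.0 / 0.1109 = 90.18.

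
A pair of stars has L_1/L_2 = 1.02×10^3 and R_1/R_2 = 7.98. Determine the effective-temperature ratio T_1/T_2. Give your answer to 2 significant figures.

2.0

L ∝ R²T⁴ gives T ∝ (L/R²)^(1/4), so
T_1/T_2 = (1.02×10^3 / 7.98²)^(1/4) = (16.02)^(1/4) = 2.001.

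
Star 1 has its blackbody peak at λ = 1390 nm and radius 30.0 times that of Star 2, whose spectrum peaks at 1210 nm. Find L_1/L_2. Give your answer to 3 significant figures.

Wien's law gives T ∝ 1/λ_max, so T_1/T_2 = λ_2/λ_1 = 1210/1390 = 0.8705.
Then L ∝ R²T⁴ gives L_1/L_2 = (30.0)² × (0.8705)⁴ = 900.0 × 0.5742 = 516.8.

517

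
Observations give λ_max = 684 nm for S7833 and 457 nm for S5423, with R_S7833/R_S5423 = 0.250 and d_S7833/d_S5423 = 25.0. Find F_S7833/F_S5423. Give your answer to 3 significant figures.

Wien's law: T_S7833/T_S5423 = λ_S5423/λ_S7833 = 457/684 = 0.6681.
L_S7833/L_S5423 = (R_S7833/R_S5423)²(T_S7833/T_S5423)⁴ = (0.250)²(0.6681)⁴ = 0.01245.
F_S7833/F_S5423 = (L_S7833/L_S5423)/(d_S7833/d_S5423)² = 0.01245/(25.0)² = 1.993×10^-5.

1.99×10^-5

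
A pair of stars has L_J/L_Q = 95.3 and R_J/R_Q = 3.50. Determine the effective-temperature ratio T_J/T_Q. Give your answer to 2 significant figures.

L ∝ R²T⁴ gives T ∝ (L/R²)^(1/4), so
T_J/T_Q = (95.3 / 3.50²)^(1/4) = (7.780)^(1/4) = 1.670.

1.7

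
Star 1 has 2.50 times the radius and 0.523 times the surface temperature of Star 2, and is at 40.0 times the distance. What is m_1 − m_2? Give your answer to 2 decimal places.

8.84

L_1/L_2 = (2.50)²(0.523)⁴ = 0.4676.
F_1/F_2 = (L_1/L_2)/(d_1/d_2)² = 0.4676/1600 = 2.923×10^-4.
m_1 − m_2 = −2.5 log₁₀(2.923×10^-4) = 8.84.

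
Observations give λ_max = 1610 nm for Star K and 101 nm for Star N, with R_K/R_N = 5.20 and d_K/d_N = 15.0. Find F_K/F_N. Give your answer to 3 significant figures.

Wien's law: T_K/T_N = λ_N/λ_K = 101/1610 = 0.06273.
L_K/L_N = (R_K/R_N)²(T_K/T_N)⁴ = (5.20)²(0.06273)⁴ = 4.188×10^-4.
F_K/F_N = (L_K/L_N)/(d_K/d_N)² = 4.188×10^-4/(15.0)² = 1.861×10^-6.

1.86×10^-6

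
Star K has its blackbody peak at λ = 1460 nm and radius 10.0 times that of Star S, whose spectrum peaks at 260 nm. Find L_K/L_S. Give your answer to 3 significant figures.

0.101

Wien's law gives T ∝ 1/λ_max, so T_K/T_S = λ_S/λ_K = 260/1460 = 0.1781.
Then L ∝ R²T⁴ gives L_K/L_S = (10.0)² × (0.1781)⁴ = 100.0 × 0.001006 = 0.1006.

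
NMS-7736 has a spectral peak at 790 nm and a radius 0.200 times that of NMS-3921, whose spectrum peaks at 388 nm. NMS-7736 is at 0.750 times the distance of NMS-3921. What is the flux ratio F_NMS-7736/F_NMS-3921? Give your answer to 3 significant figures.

Wien's law: T_NMS-7736/T_NMS-3921 = λ_NMS-3921/λ_NMS-7736 = 388/790 = 0.4911.
L_NMS-7736/L_NMS-3921 = (R_NMS-7736/R_NMS-3921)²(T_NMS-7736/T_NMS-3921)⁴ = (0.200)²(0.4911)⁴ = 0.002327.
F_NMS-7736/F_NMS-3921 = (L_NMS-7736/L_NMS-3921)/(d_NMS-7736/d_NMS-3921)² = 0.002327/(0.750)² = 0.004138.

0.00414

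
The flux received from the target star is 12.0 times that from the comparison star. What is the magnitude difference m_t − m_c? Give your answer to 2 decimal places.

m_t − m_c = −2.5 log₁₀(F_t/F_c) = −2.5 log₁₀(12.0) = −2.5 × (1.079) = -2.698.

-2.70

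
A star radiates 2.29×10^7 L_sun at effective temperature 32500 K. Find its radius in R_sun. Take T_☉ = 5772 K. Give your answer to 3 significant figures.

151 R_sun

R/R_☉ = √(L/L_☉) / (T/T_☉)² = √(2.29×10^7) / (5.631)²
       = 4785 / 31.70 = 150.9.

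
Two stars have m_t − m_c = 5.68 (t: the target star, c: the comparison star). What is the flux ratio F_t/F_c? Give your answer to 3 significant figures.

0.00535

F_t/F_c = 10^(−(m_t − m_c)/2.5) = 10^(-5.68/2.5) = 10^-2.272 = 0.005346.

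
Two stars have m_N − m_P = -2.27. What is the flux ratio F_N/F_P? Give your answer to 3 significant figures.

8.09

F_N/F_P = 10^(−(m_N − m_P)/2.5) = 10^(2.27/2.5) = 10^0.908 = 8.091.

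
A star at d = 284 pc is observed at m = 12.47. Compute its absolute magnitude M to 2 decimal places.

M = m − 5 log₁₀(d/10 pc) = 12.47 − 5 log₁₀(284/10)
  = 12.47 − 5 × 1.453 = 12.47 − 7.27 = 5.20.

5.20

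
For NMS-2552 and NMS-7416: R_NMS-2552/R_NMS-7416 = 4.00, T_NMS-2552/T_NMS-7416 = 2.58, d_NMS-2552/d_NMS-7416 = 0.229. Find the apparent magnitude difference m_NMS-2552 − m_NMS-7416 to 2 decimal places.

-10.33

L_NMS-2552/L_NMS-7416 = (4.00)²(2.58)⁴ = 708.9.
F_NMS-2552/F_NMS-7416 = (L_NMS-2552/L_NMS-7416)/(d_NMS-2552/d_NMS-7416)² = 708.9/0.05244 = 1.352×10^4.
m_NMS-2552 − m_NMS-7416 = −2.5 log₁₀(1.352×10^4) = -10.33.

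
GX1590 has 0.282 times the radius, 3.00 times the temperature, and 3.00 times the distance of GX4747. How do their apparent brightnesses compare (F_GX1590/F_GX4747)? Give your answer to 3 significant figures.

0.716

L_GX1590/L_GX4747 = (R_GX1590/R_GX4747)²(T_GX1590/T_GX4747)⁴ = (0.282)² × (3.00)⁴ = 6.441.
F_GX1590/F_GX4747 = (L_GX1590/L_GX4747)/(d_GX1590/d_GX4747)² = 6.441 / (3.00)² = 0.7157.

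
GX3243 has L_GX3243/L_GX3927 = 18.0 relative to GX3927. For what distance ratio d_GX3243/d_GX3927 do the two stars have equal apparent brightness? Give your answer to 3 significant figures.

Equal flux requires L_GX3243/d_GX3243² = L_GX3927/d_GX3927², so d_GX3243/d_GX3927 = √(L_GX3243/L_GX3927)
= √(18.0) = 4.243.

4.24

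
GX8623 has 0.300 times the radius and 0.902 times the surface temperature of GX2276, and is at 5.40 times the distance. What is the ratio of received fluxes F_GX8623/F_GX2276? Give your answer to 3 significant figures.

L_GX8623/L_GX2276 = (R_GX8623/R_GX2276)²(T_GX8623/T_GX2276)⁴ = (0.300)² × (0.902)⁴ = 0.05958.
F_GX8623/F_GX2276 = (L_GX8623/L_GX2276)/(d_GX8623/d_GX2276)² = 0.05958 / (5.40)² = 0.002043.

0.00204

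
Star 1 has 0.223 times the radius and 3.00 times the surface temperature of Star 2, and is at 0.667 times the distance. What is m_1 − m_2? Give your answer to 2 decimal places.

L_1/L_2 = (0.223)²(3.00)⁴ = 4.028.
F_1/F_2 = (L_1/L_2)/(d_1/d_2)² = 4.028/0.4449 = 9.054.
m_1 − m_2 = −2.5 log₁₀(9.054) = -2.39.

-2.39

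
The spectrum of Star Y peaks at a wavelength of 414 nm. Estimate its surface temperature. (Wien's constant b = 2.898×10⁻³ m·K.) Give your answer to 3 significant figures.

7.00×10^3 K

T = b/λ_max = 2.898×10⁻³ / (414×10⁻⁹) = 7000 K.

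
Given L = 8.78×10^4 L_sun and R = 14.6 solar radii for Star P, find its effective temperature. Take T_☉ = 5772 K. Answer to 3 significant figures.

2.60×10^4 K

T/T_☉ = (L/L_☉)^(1/4) / (R/R_☉)^(1/2)
T = 5772 × (8.78×10^4)^(1/4) / √(14.6) = 5772 × 17.21 / 3.821 = 2.600×10^4 K.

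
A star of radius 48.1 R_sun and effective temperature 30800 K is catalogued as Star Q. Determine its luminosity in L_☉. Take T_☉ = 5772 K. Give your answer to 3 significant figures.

L/L_☉ = (R/R_☉)² (T/T_☉)⁴ = (48.1)² × (30800/5772)⁴
       = 2314 × (5.336)⁴ = 2314 × 810.8 = 1.876×10^6.

1.88×10^6 L_☉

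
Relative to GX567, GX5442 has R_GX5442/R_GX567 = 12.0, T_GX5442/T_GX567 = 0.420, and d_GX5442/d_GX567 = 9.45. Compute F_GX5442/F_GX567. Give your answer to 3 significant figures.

0.0502

L_GX5442/L_GX567 = (R_GX5442/R_GX567)²(T_GX5442/T_GX567)⁴ = (12.0)² × (0.420)⁴ = 4.481.
F_GX5442/F_GX567 = (L_GX5442/L_GX567)/(d_GX5442/d_GX567)² = 4.481 / (9.45)² = 0.05018.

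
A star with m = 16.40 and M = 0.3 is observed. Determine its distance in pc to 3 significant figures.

1.66×10^4 pc

m − M = 5 log₁₀(d/10 pc)
16.40 − (0.3) = 16.10 = 5 log₁₀(d/10)
d = 10 × 10^(16.10/5) = 10 × 10^3.220 = 1.660×10^4 pc.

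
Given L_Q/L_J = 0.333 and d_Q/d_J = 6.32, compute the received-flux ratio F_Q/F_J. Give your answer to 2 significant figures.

0.0083

F = L/(4πd²), so F_Q/F_J = (L_Q/L_J) / (d_Q/d_J)²
= 0.333 / (6.32)² = 0.333 / 39.94 = 0.008337.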